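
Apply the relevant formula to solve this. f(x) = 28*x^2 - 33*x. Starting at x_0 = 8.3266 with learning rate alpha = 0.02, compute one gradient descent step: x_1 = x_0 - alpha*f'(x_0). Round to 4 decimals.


We compute the gradient at x_0 and apply the update.
f'(x) = 56*x - 33
f'(8.3266) = 56*8.3266 - 33 = 433.2896
x_1 = 8.3266 - 0.02*433.2896 = -0.3392


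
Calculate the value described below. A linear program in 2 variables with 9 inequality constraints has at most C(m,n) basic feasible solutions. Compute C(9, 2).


Each vertex corresponds to some choice of n active constraints out of m, so the number of vertices is at most C(m, n) = m! / (n!(m-n)!).
m = 9, n = 2
Numerator: 9 * 8
Denominator: 2! = 2
C(9, 2) = 36


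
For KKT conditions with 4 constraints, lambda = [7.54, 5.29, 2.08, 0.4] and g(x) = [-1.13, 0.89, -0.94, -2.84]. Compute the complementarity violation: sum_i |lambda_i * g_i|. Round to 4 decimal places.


KKT complementary slackness check:
lambda_1 * g_1 = 7.54 * -1.13 = -8.5202
lambda_2 * g_2 = 5.29 * 0.89 = 4.7081
lambda_3 * g_3 = 2.08 * -0.94 = -1.9552
lambda_4 * g_4 = 0.4 * -2.84 = -1.136
Total violation = 8.5202 + 4.7081 + 1.9552 + 1.136 = 16.3195


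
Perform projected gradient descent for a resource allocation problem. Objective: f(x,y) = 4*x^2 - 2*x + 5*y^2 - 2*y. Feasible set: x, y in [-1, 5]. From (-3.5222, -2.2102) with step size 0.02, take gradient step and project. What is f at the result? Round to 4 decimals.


Step 1: Compute gradient at (-3.5222, -2.2102).
grad_x = 2*4*-3.5222 - 2 = -30.1776
grad_y = 2*5*-2.2102 - 2 = -24.102
Step 2: Gradient step.
x_raw = -3.5222 - 0.02*-30.1776 = -2.9186
y_raw = -2.2102 - 0.02*-24.102 = -1.7282
Step 3: Project onto [-1, 5].
x_proj = clip(-2.9186) = -1.0
y_proj = clip(-1.7282) = -1.0
Step 4: Evaluate f.
f(-1.0, -1.0) = 13.0


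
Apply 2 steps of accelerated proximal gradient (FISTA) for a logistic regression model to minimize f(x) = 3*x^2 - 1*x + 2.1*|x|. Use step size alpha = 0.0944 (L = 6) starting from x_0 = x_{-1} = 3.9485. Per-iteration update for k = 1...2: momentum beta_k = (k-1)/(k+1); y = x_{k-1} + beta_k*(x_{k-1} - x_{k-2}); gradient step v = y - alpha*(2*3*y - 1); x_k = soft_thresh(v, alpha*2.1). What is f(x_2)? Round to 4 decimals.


FISTA on f(x) = 3*x^2 - 1*x + 2.1*|x|
L = 6, alpha = 0.0944
Iteration 1: beta = 0.0, y = 3.9485 + 0.0*(3.9485 - 3.9485) = 3.9485
  grad(y) = 22.691, v = y - alpha*grad = 1.8065
  prox(v) = soft_thresh(1.8065, 0.1982) = 1.6082
Iteration 2: beta = 0.3333, y = 1.6082 + 0.3333*(1.6082 - 3.9485) = 0.8281
  grad(y) = 3.9688, v = y - alpha*grad = 0.4535
  prox(v) = soft_thresh(0.4535, 0.1982) = 0.2552
f(x_2) = 3*0.2552^2 - 1*0.2552 + 2.1*|0.2552| = 0.4762


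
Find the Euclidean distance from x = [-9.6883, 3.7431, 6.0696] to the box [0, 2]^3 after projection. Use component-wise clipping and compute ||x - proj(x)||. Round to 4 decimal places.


Project each component onto [0, 2].
clip(-9.6883) = 0.0, clip(3.7431) = 2.0, clip(6.0696) = 2.0
Projection = [0.0, 2.0, 2.0]
Squared diffs: [93.8632, 3.0384, 16.5616]
Distance = sqrt(113.4632) = 10.6519


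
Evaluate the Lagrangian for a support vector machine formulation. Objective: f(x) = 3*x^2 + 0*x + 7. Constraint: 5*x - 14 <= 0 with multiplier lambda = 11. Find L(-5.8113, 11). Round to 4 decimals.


Step 1: Evaluate f(x).
f(-5.8113) = 3*(-5.8113)^2 + 0*(-5.8113) + 7 = 108.3136
Step 2: Evaluate g(x).
g(-5.8113) = 5*-5.8113 - 14 = -43.0565
Step 3: Compute Lagrangian.
L = 108.3136 + 11*-43.0565 = -365.3079


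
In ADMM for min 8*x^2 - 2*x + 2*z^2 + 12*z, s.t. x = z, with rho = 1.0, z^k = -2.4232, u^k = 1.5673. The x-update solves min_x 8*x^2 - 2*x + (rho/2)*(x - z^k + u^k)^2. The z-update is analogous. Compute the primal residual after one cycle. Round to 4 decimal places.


ADMM iteration with rho = 1.0, z^k = -2.4232, u^k = 1.5673
Step 1: x-update.
Minimize 8*x^2 - 2*x + (1.0/2)*(x + 2.4232 + 1.5673)^2
FOC: (2*8 + 1.0)*x = 2 + 1.0*(-2.4232 - 1.5673)
x^{k+1} = -0.1171
Step 2: z-update.
Minimize 2*z^2 + 12*z + (1.0/2)*(-0.1171 - z + 1.5673)^2
FOC: (2*2 + 1.0)*z = -12 + 1.0*(-0.1171 + 1.5673)
z^{k+1} = -2.11
Step 3: u-update.
u^{k+1} = 1.5673 - 0.1171 + 2.11 = 3.5602
Step 4: Primal residual = |-0.1171 + 2.11| = 1.9929


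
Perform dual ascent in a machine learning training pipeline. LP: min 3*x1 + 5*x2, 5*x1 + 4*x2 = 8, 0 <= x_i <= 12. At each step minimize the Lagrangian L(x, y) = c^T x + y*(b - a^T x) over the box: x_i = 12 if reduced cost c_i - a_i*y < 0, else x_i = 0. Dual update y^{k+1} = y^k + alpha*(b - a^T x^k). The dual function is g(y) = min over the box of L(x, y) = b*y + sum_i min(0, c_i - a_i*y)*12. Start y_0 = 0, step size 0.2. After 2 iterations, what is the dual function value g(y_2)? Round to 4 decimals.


Dual ascent for LP: min 3*x1 + 5*x2, 5*x1 + 4*x2 = 8, 0 <= x_i <= 12
Step 1: y^k = 0.0, reduced costs: (3.0, 5.0)
  x^k = (0.0, 0.0), subgradient = b - a^T x = 8.0
  y^{k+1} = 0.0 + 0.2*8.0 = 1.6
Step 2: y^k = 1.6, reduced costs: (-5.0, -1.4)
  x^k = (12.0, 12.0), subgradient = b - a^T x = -100.0
  y^{k+1} = 1.6 + 0.2*-100.0 = -18.4
Dual objective at y_2 = -18.4: reduced costs (95.0, 78.6), box minimizer x = (0.0, 0.0)
g(y_2) = b*y + (c1 - a1*y)*x1 + (c2 - a2*y)*x2 = 8*(-18.4) + 95.0*0.0 + 78.6*0.0 = -147.2 + 0.0 + 0.0 = -147.2


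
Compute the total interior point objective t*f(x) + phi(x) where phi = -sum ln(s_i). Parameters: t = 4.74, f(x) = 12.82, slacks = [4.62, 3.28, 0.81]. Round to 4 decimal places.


Step 1: Compute log-barrier.
ln values: [1.5304, 1.1878, -0.2107]
phi = -(1.5304 + 1.1878 - 0.2107) = -2.5075
Step 2: Compute augmented objective.
t*f(x) = 4.74*12.82 = 60.7668
Total = 60.7668 - 2.5075 = 58.2593


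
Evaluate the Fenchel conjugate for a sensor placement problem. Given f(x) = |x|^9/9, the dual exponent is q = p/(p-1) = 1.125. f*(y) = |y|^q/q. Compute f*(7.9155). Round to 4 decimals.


The conjugate exponent q satisfies 1/p + 1/q = 1.
p = 9, so q = 9/(9 - 1) = 1.125
|y|^q = 7.9155^1.125 = 10.2515
f*(7.9155) = 10.2515 / 1.125 = 9.1125


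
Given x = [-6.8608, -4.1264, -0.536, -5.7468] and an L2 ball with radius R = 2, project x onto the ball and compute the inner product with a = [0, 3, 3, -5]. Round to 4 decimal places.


Step 1: Compute ||x|| (intermediates to 6 decimals).
||x|| = sqrt((-6.8608)^2 + (-4.1264)^2 + (-0.536)^2 + (-5.7468)^2) = 9.869689
Step 2: Project.
Since ||x|| > R, scale = R/||x|| = 2/9.869689 = 0.202641, proj(x) = scale * x
proj(x) = [-1.390279, -0.836178, -0.108616, -1.164537]
Step 3: Dot product.
a^T * proj(x) = 0*(-1.390279) + 3*(-0.836178) + 3*(-0.108616) - 5*(-1.164537) = 2.9883


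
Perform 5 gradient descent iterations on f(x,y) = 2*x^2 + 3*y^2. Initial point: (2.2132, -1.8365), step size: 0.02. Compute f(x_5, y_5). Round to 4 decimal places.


Gradient descent on f(x,y) = 2*x^2 + 3*y^2.
Starting point: (2.2132, -1.8365), alpha = 0.02
Step 1: grad_x = 2*2*2.2132 = 8.8528, grad_y = 2*3*-1.8365 = -11.019
  x_1 = 2.2132 - 0.02*8.8528 = 2.0361
  y_1 = -1.8365 - 0.02*-11.019 = -1.6161
Step 2: grad_x = 2*2*2.0361 = 8.1446, grad_y = 2*3*-1.6161 = -9.6967
  x_2 = 2.0361 - 0.02*8.1446 = 1.8733
  y_2 = -1.6161 - 0.02*-9.6967 = -1.4222
Step 3: grad_x = 2*2*1.8733 = 7.493, grad_y = 2*3*-1.4222 = -8.5331
  x_3 = 1.8733 - 0.02*7.493 = 1.7234
  y_3 = -1.4222 - 0.02*-8.5331 = -1.2515
Step 4: grad_x = 2*2*1.7234 = 6.8936, grad_y = 2*3*-1.2515 = -7.5091
  x_4 = 1.7234 - 0.02*6.8936 = 1.5855
  y_4 = -1.2515 - 0.02*-7.5091 = -1.1013
Step 5: grad_x = 2*2*1.5855 = 6.3421, grad_y = 2*3*-1.1013 = -6.608
  x_5 = 1.5855 - 0.02*6.3421 = 1.4587
  y_5 = -1.1013 - 0.02*-6.608 = -0.9692
f(1.4587, -0.9692) = 2*1.4587^2 + 3*(-0.9692)^2 = 7.0734


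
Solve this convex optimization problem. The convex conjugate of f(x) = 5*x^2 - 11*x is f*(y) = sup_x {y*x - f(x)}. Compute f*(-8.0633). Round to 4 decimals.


f*(y) = sup_x {y*x - a*x^2 - b*x} = sup_x {(y-b)*x - a*x^2}
FOC: (y - b) - 2a*x = 0 => x* = (y - b)/(2a)
x* = (-8.0633 + 11)/(2*5) = 0.2937
f*(-8.0633) = (y-b)^2/(4a) = (-8.0633 + 11)^2/(4*5)
= 8.6242/20 = 0.4312


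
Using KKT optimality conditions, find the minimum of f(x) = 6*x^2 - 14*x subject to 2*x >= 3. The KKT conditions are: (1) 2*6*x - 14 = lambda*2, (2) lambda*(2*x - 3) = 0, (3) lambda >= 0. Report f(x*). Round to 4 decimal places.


Step 1: Try lambda = 0 (constraint inactive).
x_unc = 14/(2*6) = 1.1667
Check: 2*1.1667 = 2.3334 < 3 -- violated!
Step 2: Constraint must be active: 2*x = 3
x* = 3/2 = 1.5
lambda = (2*6*1.5 - 14)/2 = 2.0
Step 3: Compute optimal value.
f(x*) = 6*1.5^2 - 14*1.5 = -7.5


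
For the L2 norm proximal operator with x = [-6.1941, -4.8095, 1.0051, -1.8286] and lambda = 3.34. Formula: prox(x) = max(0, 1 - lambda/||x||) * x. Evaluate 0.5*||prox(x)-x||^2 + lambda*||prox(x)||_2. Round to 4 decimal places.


Step 1: Compute ||x||.
||x|| = 8.1149
Step 2: Compute scaling factor.
scale = max(0, 1 - 3.34/8.1149) = 0.5884
Step 3: prox(x) = [-3.6447, -2.83, 0.5914, -1.076]
||prox(x)|| = 4.7749
Step 4: Proximal objective.
0.5*||prox-x||^2 = 5.5778
lambda*||prox|| = 15.9482
Total = 21.5261


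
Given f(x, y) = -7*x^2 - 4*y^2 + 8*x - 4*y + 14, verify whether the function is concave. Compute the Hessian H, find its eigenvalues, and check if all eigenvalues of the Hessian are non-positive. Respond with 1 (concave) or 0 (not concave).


The Hessian of f(x,y) = -7*x^2 - 4*y^2 + 8*x - 4*y + 14 is:
H = [[-14, 0], [0, -8]]
Trace = -14 - 8 = -22
Determinant = -14*-8 - (0)^2 = 112
Discriminant = (-22)^2 - 4*112 = 36.0
Eigenvalues: lambda_1 = -14.0, lambda_2 = -8.0
The function is concave.

1


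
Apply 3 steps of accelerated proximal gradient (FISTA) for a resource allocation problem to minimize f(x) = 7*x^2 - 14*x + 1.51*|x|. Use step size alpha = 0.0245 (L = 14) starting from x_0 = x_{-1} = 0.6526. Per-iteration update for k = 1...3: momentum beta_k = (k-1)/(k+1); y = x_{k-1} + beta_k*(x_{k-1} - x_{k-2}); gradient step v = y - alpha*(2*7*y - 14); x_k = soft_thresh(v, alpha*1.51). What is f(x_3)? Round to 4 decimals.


FISTA on f(x) = 7*x^2 - 14*x + 1.51*|x|
L = 14, alpha = 0.0245
Iteration 1: beta = 0.0, y = 0.6526 + 0.0*(0.6526 - 0.6526) = 0.6526
  grad(y) = -4.8636, v = y - alpha*grad = 0.7718
  prox(v) = soft_thresh(0.7718, 0.037) = 0.7348
Iteration 2: beta = 0.3333, y = 0.7348 + 0.3333*(0.7348 - 0.6526) = 0.7622
  grad(y) = -3.3299, v = y - alpha*grad = 0.8437
  prox(v) = soft_thresh(0.8437, 0.037) = 0.8067
Iteration 3: beta = 0.5, y = 0.8067 + 0.5*(0.8067 - 0.7348) = 0.8427
  grad(y) = -2.2018, v = y - alpha*grad = 0.8967
  prox(v) = soft_thresh(0.8967, 0.037) = 0.8597
f(x_3) = 7*0.8597^2 - 14*0.8597 + 1.51*|0.8597| = -5.5641


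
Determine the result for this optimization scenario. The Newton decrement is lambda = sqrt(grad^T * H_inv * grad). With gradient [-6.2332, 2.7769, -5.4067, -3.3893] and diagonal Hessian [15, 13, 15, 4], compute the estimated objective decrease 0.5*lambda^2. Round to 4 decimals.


Step 1: H is diagonal, so H^(-1) * g = [-0.4155, 0.2136, -0.3604, -0.8473].
Step 2: g^T H^(-1) g = sum_i g_i^2 / H_ii
  = (-6.2332)^2/15 + (2.7769)^2/13 + (-5.4067)^2/15 + (-3.3893)^2/4
  = 2.5902 + 0.5932 + 1.9488 + 2.8718 = 8.004
Step 3: Objective decrease = 0.5 * g^T H^(-1) g = 4.002


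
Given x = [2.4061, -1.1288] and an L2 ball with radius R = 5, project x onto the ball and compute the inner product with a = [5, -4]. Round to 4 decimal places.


Step 1: Compute ||x|| (intermediates to 6 decimals).
||x|| = sqrt(2.4061^2 + (-1.1288)^2) = 2.657726
Step 2: Project.
Since ||x|| <= R, proj = x (no scaling needed).
proj(x) = [2.4061, -1.1288]
Step 3: Dot product.
a^T * proj(x) = 5*2.4061 - 4*(-1.1288) = 16.5457


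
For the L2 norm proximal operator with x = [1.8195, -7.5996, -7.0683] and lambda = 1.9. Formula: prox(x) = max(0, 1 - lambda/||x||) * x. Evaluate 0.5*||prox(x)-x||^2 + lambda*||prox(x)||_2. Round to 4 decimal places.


Step 1: Compute ||x||.
||x|| = 10.5369
Step 2: Compute scaling factor.
scale = max(0, 1 - 1.9/10.5369) = 0.8197
Step 3: prox(x) = [1.4914, -6.2292, -5.7937]
||prox(x)|| = 8.6369
Step 4: Proximal objective.
0.5*||prox-x||^2 = 1.805
lambda*||prox|| = 16.4101
Total = 18.215


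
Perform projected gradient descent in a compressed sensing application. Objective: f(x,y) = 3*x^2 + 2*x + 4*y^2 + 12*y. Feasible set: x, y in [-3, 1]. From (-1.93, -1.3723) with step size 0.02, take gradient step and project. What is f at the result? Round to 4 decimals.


Step 1: Compute gradient at (-1.93, -1.3723).
grad_x = 2*3*-1.93 + 2 = -9.58
grad_y = 2*4*-1.3723 + 12 = 1.0216
Step 2: Gradient step.
x_raw = -1.93 - 0.02*-9.58 = -1.7384
y_raw = -1.3723 - 0.02*1.0216 = -1.3927
Step 3: Project onto [-3, 1].
x_proj = clip(-1.7384) = -1.7384
y_proj = clip(-1.3927) = -1.3927
Step 4: Evaluate f.
f(-1.7384, -1.3927) = -3.3647


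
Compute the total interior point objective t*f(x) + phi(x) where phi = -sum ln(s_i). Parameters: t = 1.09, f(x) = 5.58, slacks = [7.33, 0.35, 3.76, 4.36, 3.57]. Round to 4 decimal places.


Step 1: Compute log-barrier.
ln values: [1.992, -1.0498, 1.3244, 1.4725, 1.2726]
phi = -(1.992 - 1.0498 + 1.3244 + 1.4725 + 1.2726) = -5.0116
Step 2: Compute augmented objective.
t*f(x) = 1.09*5.58 = 6.0822
Total = 6.0822 - 5.0116 = 1.0706


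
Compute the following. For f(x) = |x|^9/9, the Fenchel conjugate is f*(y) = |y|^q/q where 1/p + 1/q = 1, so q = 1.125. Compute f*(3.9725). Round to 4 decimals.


The conjugate exponent q satisfies 1/p + 1/q = 1.
p = 9, so q = 9/(9 - 1) = 1.125
|y|^q = 3.9725^1.125 = 4.7201
f*(3.9725) = 4.7201 / 1.125 = 4.1956


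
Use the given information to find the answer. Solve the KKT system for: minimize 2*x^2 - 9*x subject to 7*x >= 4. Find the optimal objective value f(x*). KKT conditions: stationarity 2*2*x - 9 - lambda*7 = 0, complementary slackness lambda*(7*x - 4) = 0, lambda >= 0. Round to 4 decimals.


Step 1: Try lambda = 0 (constraint inactive).
Stationarity: 2*2*x - 9 = 0
x* = 9/(2*2) = 2.25
Check constraint: 7*2.25 = 15.75 >= 4 -- satisfied.
Step 2: Compute optimal value.
f(x*) = 2*2.25^2 - 9*2.25 = -10.125


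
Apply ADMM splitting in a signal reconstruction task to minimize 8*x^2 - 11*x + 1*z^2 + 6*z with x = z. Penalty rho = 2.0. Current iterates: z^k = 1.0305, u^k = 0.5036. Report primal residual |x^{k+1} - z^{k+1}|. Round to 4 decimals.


ADMM iteration with rho = 2.0, z^k = 1.0305, u^k = 0.5036
Step 1: x-update.
Minimize 8*x^2 - 11*x + (2.0/2)*(x - 1.0305 + 0.5036)^2
FOC: (2*8 + 2.0)*x = 11 + 2.0*(1.0305 - 0.5036)
x^{k+1} = 0.6697
Step 2: z-update.
Minimize 1*z^2 + 6*z + (2.0/2)*(0.6697 - z + 0.5036)^2
FOC: (2*1 + 2.0)*z = -6 + 2.0*(0.6697 + 0.5036)
z^{k+1} = -0.9134
Step 3: u-update.
u^{k+1} = 0.5036 + 0.6697 + 0.9134 = 2.0866
Step 4: Primal residual = |0.6697 + 0.9134| = 1.583


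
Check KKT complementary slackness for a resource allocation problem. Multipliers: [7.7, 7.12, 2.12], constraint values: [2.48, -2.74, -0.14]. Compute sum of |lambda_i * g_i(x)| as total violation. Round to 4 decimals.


KKT complementary slackness check:
lambda_1 * g_1 = 7.7 * 2.48 = 19.096
lambda_2 * g_2 = 7.12 * -2.74 = -19.5088
lambda_3 * g_3 = 2.12 * -0.14 = -0.2968
Total violation = 19.096 + 19.5088 + 0.2968 = 38.9016


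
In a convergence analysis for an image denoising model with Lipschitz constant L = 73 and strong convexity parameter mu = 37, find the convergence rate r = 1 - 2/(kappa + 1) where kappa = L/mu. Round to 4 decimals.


Step 1: Compute the condition number.
kappa = L/mu = 73/37 = 1.973
Step 2: Compute the convergence rate.
r = 1 - 2/(kappa + 1) = 1 - 2*mu/(L + mu) = (L - mu)/(L + mu) = 36/110 = 0.3273


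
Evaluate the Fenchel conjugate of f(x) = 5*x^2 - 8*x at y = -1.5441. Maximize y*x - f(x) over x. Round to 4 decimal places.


f*(y) = sup_x {y*x - a*x^2 - b*x} = sup_x {(y-b)*x - a*x^2}
FOC: (y - b) - 2a*x = 0 => x* = (y - b)/(2a)
x* = (-1.5441 + 8)/(2*5) = 0.6456
f*(-1.5441) = (y-b)^2/(4a) = (-1.5441 + 8)^2/(4*5)
= 41.6786/20 = 2.0839


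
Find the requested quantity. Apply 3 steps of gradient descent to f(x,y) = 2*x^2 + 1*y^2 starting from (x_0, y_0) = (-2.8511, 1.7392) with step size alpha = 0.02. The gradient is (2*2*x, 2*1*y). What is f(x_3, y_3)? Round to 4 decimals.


Gradient descent on f(x,y) = 2*x^2 + 1*y^2.
Starting point: (-2.8511, 1.7392), alpha = 0.02
Step 1: grad_x = 2*2*-2.8511 = -11.4044, grad_y = 2*1*1.7392 = 3.4784
  x_1 = -2.8511 - 0.02*-11.4044 = -2.623
  y_1 = 1.7392 - 0.02*3.4784 = 1.6696
Step 2: grad_x = 2*2*-2.623 = -10.492, grad_y = 2*1*1.6696 = 3.3393
  x_2 = -2.623 - 0.02*-10.492 = -2.4132
  y_2 = 1.6696 - 0.02*3.3393 = 1.6028
Step 3: grad_x = 2*2*-2.4132 = -9.6527, grad_y = 2*1*1.6028 = 3.2057
  x_3 = -2.4132 - 0.02*-9.6527 = -2.2201
  y_3 = 1.6028 - 0.02*3.2057 = 1.5387
f(-2.2201, 1.5387) = 2*(-2.2201)^2 + 1*1.5387^2 = 12.2255


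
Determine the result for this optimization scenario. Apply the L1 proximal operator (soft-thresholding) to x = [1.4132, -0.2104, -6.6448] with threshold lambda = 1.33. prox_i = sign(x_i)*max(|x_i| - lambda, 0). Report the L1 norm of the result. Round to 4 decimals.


Soft-thresholding with lambda = 1.33:
prox(1.4132) = sign(1.4132)*max(|1.4132| - 1.33, 0) = 0.0832
prox(-0.2104) = sign(-0.2104)*max(|-0.2104| - 1.33, 0) = 0.0
prox(-6.6448) = sign(-6.6448)*max(|-6.6448| - 1.33, 0) = -5.3148
prox(x) = [0.0832, 0.0, -5.3148]
||prox(x)||_1 = 0.0832 + 0.0 + 5.3148 = 5.398


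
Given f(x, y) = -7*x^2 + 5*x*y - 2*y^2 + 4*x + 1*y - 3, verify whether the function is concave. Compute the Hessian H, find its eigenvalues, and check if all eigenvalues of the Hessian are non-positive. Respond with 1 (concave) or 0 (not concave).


The Hessian of f(x,y) = -7*x^2 + 5*x*y - 2*y^2 + 4*x + 1*y - 3 is:
H = [[-14, 5], [5, -4]]
Trace = -14 - 4 = -18
Determinant = -14*-4 - (5)^2 = 31
Discriminant = (-18)^2 - 4*31 = 200.0
Eigenvalues: lambda_1 = -16.0711, lambda_2 = -1.9289
The function is concave.

1


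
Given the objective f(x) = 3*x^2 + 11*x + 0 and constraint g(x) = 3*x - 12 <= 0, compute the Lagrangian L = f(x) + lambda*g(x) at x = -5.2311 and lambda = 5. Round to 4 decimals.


Step 1: Evaluate f(x).
f(-5.2311) = 3*(-5.2311)^2 + 11*(-5.2311) + 0 = 24.5511
Step 2: Evaluate g(x).
g(-5.2311) = 3*-5.2311 - 12 = -27.6933
Step 3: Compute Lagrangian.
L = 24.5511 + 5*-27.6933 = -113.9154


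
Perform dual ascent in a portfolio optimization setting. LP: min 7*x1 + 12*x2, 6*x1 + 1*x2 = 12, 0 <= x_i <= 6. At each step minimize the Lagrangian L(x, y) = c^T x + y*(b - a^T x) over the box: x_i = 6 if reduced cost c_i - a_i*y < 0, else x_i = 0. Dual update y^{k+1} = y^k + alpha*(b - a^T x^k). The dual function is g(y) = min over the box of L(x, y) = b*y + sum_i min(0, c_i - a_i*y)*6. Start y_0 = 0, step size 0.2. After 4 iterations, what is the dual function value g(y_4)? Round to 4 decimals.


Dual ascent for LP: min 7*x1 + 12*x2, 6*x1 + 1*x2 = 12, 0 <= x_i <= 6
Step 1: y^k = 0.0, reduced costs: (7.0, 12.0)
  x^k = (0.0, 0.0), subgradient = b - a^T x = 12.0
  y^{k+1} = 0.0 + 0.2*12.0 = 2.4
Step 2: y^k = 2.4, reduced costs: (-7.4, 9.6)
  x^k = (6.0, 0.0), subgradient = b - a^T x = -24.0
  y^{k+1} = 2.4 + 0.2*-24.0 = -2.4
Step 3: y^k = -2.4, reduced costs: (21.4, 14.4)
  x^k = (0.0, 0.0), subgradient = b - a^T x = 12.0
  y^{k+1} = -2.4 + 0.2*12.0 = 0.0
Step 4: y^k = 0.0, reduced costs: (7.0, 12.0)
  x^k = (0.0, 0.0), subgradient = b - a^T x = 12.0
  y^{k+1} = 0.0 + 0.2*12.0 = 2.4
Dual objective at y_4 = 2.4: reduced costs (-7.4, 9.6), box minimizer x = (6.0, 0.0)
g(y_4) = b*y + (c1 - a1*y)*x1 + (c2 - a2*y)*x2 = 12*2.4 + (-7.4)*6.0 + 9.6*0.0 = 28.8 - 44.4 + 0.0 = -15.6


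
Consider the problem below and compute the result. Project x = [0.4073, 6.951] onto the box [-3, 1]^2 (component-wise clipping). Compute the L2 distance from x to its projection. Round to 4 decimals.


Project each component onto [-3, 1].
clip(0.4073) = 0.4073, clip(6.951) = 1.0
Projection = [0.4073, 1.0]
Squared diffs: [0.0, 35.4144]
Distance = sqrt(35.4144) = 5.951


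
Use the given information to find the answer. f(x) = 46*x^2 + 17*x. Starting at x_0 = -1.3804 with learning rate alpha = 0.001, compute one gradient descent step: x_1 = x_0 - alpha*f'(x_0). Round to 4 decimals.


We compute the gradient at x_0 and apply the update.
f'(x) = 92*x + 17
f'(-1.3804) = 92*-1.3804 + 17 = -109.9968
x_1 = -1.3804 - 0.001*-109.9968 = -1.2704


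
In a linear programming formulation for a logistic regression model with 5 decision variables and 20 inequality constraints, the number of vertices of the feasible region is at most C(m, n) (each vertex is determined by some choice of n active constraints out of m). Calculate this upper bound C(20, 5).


Each vertex corresponds to some choice of n active constraints out of m, so the number of vertices is at most C(m, n) = m! / (n!(m-n)!).
m = 20, n = 5
Numerator: 20 * 19 * 18 * 17 * 16
Denominator: 5! = 120
C(20, 5) = 15504


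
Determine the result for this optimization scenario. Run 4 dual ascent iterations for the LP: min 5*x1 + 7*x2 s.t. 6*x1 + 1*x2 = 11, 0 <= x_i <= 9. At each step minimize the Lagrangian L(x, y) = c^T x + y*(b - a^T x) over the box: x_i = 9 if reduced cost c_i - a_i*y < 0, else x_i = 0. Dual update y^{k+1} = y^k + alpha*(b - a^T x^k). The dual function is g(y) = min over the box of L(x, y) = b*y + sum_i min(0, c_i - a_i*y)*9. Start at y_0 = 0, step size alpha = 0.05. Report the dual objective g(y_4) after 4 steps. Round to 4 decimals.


Dual ascent for LP: min 5*x1 + 7*x2, 6*x1 + 1*x2 = 11, 0 <= x_i <= 9
Step 1: y^k = 0.0, reduced costs: (5.0, 7.0)
  x^k = (0.0, 0.0), subgradient = b - a^T x = 11.0
  y^{k+1} = 0.0 + 0.05*11.0 = 0.55
Step 2: y^k = 0.55, reduced costs: (1.7, 6.45)
  x^k = (0.0, 0.0), subgradient = b - a^T x = 11.0
  y^{k+1} = 0.55 + 0.05*11.0 = 1.1
Step 3: y^k = 1.1, reduced costs: (-1.6, 5.9)
  x^k = (9.0, 0.0), subgradient = b - a^T x = -43.0
  y^{k+1} = 1.1 + 0.05*-43.0 = -1.05
Step 4: y^k = -1.05, reduced costs: (11.3, 8.05)
  x^k = (0.0, 0.0), subgradient = b - a^T x = 11.0
  y^{k+1} = -1.05 + 0.05*11.0 = -0.5
Dual objective at y_4 = -0.5: reduced costs (8.0, 7.5), box minimizer x = (0.0, 0.0)
g(y_4) = b*y + (c1 - a1*y)*x1 + (c2 - a2*y)*x2 = 11*(-0.5) + 8.0*0.0 + 7.5*0.0 = -5.5 + 0.0 + 0.0 = -5.5


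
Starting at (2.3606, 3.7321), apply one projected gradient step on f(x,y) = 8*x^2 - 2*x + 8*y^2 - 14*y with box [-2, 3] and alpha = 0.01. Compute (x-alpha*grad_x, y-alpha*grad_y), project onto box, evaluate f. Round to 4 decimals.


Step 1: Compute gradient at (2.3606, 3.7321).
grad_x = 2*8*2.3606 - 2 = 35.7696
grad_y = 2*8*3.7321 - 14 = 45.7136
Step 2: Gradient step.
x_raw = 2.3606 - 0.01*35.7696 = 2.0029
y_raw = 3.7321 - 0.01*45.7136 = 3.275
Step 3: Project onto [-2, 3].
x_proj = clip(2.0029) = 2.0029
y_proj = clip(3.275) = 3.0
Step 4: Evaluate f.
f(2.0029, 3.0) = 58.0872


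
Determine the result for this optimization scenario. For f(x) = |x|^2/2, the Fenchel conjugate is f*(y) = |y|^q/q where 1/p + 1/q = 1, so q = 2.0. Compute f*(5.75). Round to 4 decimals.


The conjugate exponent q satisfies 1/p + 1/q = 1.
p = 2, so q = 2/(2 - 1) = 2.0
|y|^q = 5.75^2.0 = 33.0625
f*(5.75) = 33.0625 / 2.0 = 16.5313


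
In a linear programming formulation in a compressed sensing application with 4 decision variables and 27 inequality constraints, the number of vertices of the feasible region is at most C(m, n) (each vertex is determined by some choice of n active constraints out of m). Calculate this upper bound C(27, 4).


Each vertex corresponds to some choice of n active constraints out of m, so the number of vertices is at most C(m, n) = m! / (n!(m-n)!).
m = 27, n = 4
Numerator: 27 * 26 * 25 * 24
Denominator: 4! = 24
C(27, 4) = 17550


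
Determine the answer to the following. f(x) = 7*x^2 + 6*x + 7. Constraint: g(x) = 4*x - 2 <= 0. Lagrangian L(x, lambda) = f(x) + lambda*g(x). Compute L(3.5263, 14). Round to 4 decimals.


Step 1: Evaluate f(x).
f(3.5263) = 7*3.5263^2 + 6*3.5263 + 7 = 115.2013
Step 2: Evaluate g(x).
g(3.5263) = 4*3.5263 - 2 = 12.1052
Step 3: Compute Lagrangian.
L = 115.2013 + 14*12.1052 = 284.6741


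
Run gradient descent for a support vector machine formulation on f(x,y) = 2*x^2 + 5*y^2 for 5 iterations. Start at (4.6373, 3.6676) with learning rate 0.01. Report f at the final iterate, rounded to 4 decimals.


Gradient descent on f(x,y) = 2*x^2 + 5*y^2.
Starting point: (4.6373, 3.6676), alpha = 0.01
Step 1: grad_x = 2*2*4.6373 = 18.5492, grad_y = 2*5*3.6676 = 36.676
  x_1 = 4.6373 - 0.01*18.5492 = 4.4518
  y_1 = 3.6676 - 0.01*36.676 = 3.3008
Step 2: grad_x = 2*2*4.4518 = 17.8072, grad_y = 2*5*3.3008 = 33.0084
  x_2 = 4.4518 - 0.01*17.8072 = 4.2737
  y_2 = 3.3008 - 0.01*33.0084 = 2.9708
Step 3: grad_x = 2*2*4.2737 = 17.0949, grad_y = 2*5*2.9708 = 29.7076
  x_3 = 4.2737 - 0.01*17.0949 = 4.1028
  y_3 = 2.9708 - 0.01*29.7076 = 2.6737
Step 4: grad_x = 2*2*4.1028 = 16.4111, grad_y = 2*5*2.6737 = 26.7368
  x_4 = 4.1028 - 0.01*16.4111 = 3.9387
  y_4 = 2.6737 - 0.01*26.7368 = 2.4063
Step 5: grad_x = 2*2*3.9387 = 15.7547, grad_y = 2*5*2.4063 = 24.0631
  x_5 = 3.9387 - 0.01*15.7547 = 3.7811
  y_5 = 2.4063 - 0.01*24.0631 = 2.1657
f(3.7811, 2.1657) = 2*3.7811^2 + 5*2.1657^2 = 52.0447


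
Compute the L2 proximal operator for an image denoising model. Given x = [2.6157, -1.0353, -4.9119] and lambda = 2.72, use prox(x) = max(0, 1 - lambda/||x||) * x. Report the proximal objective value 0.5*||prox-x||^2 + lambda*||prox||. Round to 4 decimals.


Step 1: Compute ||x||.
||x|| = 5.6604
Step 2: Compute scaling factor.
scale = max(0, 1 - 2.72/5.6604) = 0.5195
Step 3: prox(x) = [1.3588, -0.5378, -2.5516]
||prox(x)|| = 2.9404
Step 4: Proximal objective.
0.5*||prox-x||^2 = 3.6992
lambda*||prox|| = 7.9979
Total = 11.6972


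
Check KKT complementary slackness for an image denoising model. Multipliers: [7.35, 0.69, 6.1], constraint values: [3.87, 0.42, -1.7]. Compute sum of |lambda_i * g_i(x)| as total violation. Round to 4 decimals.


KKT complementary slackness check:
lambda_1 * g_1 = 7.35 * 3.87 = 28.4445
lambda_2 * g_2 = 0.69 * 0.42 = 0.2898
lambda_3 * g_3 = 6.1 * -1.7 = -10.37
Total violation = 28.4445 + 0.2898 + 10.37 = 39.1043


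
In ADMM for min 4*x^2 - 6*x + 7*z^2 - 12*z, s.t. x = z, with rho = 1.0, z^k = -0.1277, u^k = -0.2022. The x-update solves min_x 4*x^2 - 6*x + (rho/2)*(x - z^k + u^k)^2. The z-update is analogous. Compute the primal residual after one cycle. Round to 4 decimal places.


ADMM iteration with rho = 1.0, z^k = -0.1277, u^k = -0.2022
Step 1: x-update.
Minimize 4*x^2 - 6*x + (1.0/2)*(x + 0.1277 - 0.2022)^2
FOC: (2*4 + 1.0)*x = 6 + 1.0*(-0.1277 + 0.2022)
x^{k+1} = 0.6749
Step 2: z-update.
Minimize 7*z^2 - 12*z + (1.0/2)*(0.6749 - z - 0.2022)^2
FOC: (2*7 + 1.0)*z = 12 + 1.0*(0.6749 - 0.2022)
z^{k+1} = 0.8315
Step 3: u-update.
u^{k+1} = -0.2022 + 0.6749 - 0.8315 = -0.3588
Step 4: Primal residual = |0.6749 - 0.8315| = 0.1566


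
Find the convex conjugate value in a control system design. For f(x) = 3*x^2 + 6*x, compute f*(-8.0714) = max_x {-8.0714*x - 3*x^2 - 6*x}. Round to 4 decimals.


f*(y) = sup_x {y*x - a*x^2 - b*x} = sup_x {(y-b)*x - a*x^2}
FOC: (y - b) - 2a*x = 0 => x* = (y - b)/(2a)
x* = (-8.0714 - 6)/(2*3) = -2.3452
f*(-8.0714) = (y-b)^2/(4a) = (-8.0714 - 6)^2/(4*3)
= 198.0043/12 = 16.5004


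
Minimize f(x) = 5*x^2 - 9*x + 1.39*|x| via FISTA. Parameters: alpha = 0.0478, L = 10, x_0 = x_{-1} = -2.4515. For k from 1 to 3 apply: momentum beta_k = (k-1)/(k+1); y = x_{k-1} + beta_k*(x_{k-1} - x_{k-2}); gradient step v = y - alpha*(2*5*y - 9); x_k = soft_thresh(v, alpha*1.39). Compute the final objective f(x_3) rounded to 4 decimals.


FISTA on f(x) = 5*x^2 - 9*x + 1.39*|x|
L = 10, alpha = 0.0478
Iteration 1: beta = 0.0, y = -2.4515 + 0.0*(-2.4515 + 2.4515) = -2.4515
  grad(y) = -33.515, v = y - alpha*grad = -0.8495
  prox(v) = soft_thresh(-0.8495, 0.0664) = -0.783
Iteration 2: beta = 0.3333, y = -0.783 + 0.3333*(-0.783 + 2.4515) = -0.2269
  grad(y) = -11.2689, v = y - alpha*grad = 0.3118
  prox(v) = soft_thresh(0.3118, 0.0664) = 0.2453
Iteration 3: beta = 0.5, y = 0.2453 + 0.5*(0.2453 + 0.783) = 0.7595
  grad(y) = -1.405, v = y - alpha*grad = 0.8267
  prox(v) = soft_thresh(0.8267, 0.0664) = 0.7602
f(x_3) = 5*0.7602^2 - 9*0.7602 + 1.39*|0.7602| = -2.8956


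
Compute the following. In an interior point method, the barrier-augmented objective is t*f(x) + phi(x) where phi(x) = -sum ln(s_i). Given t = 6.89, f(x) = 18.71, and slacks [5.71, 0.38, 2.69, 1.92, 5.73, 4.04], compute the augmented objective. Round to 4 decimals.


Step 1: Compute log-barrier.
ln values: [1.7422, -0.9676, 0.9895, 0.6523, 1.7457, 1.3962]
phi = -(1.7422 - 0.9676 + 0.9895 + 0.6523 + 1.7457 + 1.3962) = -5.5585
Step 2: Compute augmented objective.
t*f(x) = 6.89*18.71 = 128.9119
Total = 128.9119 - 5.5585 = 123.3534


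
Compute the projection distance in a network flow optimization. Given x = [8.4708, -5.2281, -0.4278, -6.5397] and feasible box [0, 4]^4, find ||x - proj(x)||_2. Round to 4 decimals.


Project each component onto [0, 4].
clip(8.4708) = 4.0, clip(-5.2281) = 0.0, clip(-0.4278) = 0.0, clip(-6.5397) = 0.0
Projection = [4.0, 0.0, 0.0, 0.0]
Squared diffs: [19.9881, 27.333, 0.183, 42.7677]
Distance = sqrt(90.2718) = 9.5011


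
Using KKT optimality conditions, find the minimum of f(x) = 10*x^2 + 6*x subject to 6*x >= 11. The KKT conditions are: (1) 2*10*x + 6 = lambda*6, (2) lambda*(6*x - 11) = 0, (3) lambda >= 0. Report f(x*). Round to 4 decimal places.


Step 1: Try lambda = 0 (constraint inactive).
x_unc = -6/(2*10) = -0.3
Check: 6*-0.3 = -1.8 < 11 -- violated!
Step 2: Constraint must be active: 6*x = 11
x* = 11/6 = 1.8333 (rounded; the exact value 11/6 is used below)
lambda = (2*10*(11/6) + 6)/6 = 7.1111
Step 3: Compute optimal value.
f(x*) = 10*(11/6)^2 + 6*(11/6) = 44.6111


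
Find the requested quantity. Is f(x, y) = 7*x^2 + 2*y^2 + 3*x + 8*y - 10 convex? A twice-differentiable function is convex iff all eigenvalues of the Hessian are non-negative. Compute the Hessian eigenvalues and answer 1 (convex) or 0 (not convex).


The Hessian of f(x,y) = 7*x^2 + 2*y^2 + 3*x + 8*y - 10 is:
H = [[14, 0], [0, 4]]
Trace = 14 + 4 = 18
Determinant = 14*4 - (0)^2 = 56
Discriminant = (18)^2 - 4*56 = 100.0
Eigenvalues: lambda_1 = 4.0, lambda_2 = 14.0
The function is convex.

1


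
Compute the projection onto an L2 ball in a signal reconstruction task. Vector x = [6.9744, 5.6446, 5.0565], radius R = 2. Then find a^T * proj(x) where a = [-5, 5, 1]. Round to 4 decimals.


Step 1: Compute ||x|| (intermediates to 6 decimals).
||x|| = sqrt(6.9744^2 + 5.6446^2 + 5.0565^2) = 10.299124
Step 2: Project.
Since ||x|| > R, scale = R/||x|| = 2/10.299124 = 0.194191, proj(x) = scale * x
proj(x) = [1.354366, 1.096131, 0.981927]
Step 3: Dot product.
a^T * proj(x) = -5*1.354366 + 5*1.096131 + 1*0.981927 = -0.3092


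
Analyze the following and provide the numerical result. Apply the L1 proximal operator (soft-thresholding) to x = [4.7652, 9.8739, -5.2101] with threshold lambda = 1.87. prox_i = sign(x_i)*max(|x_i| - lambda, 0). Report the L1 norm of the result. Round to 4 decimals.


Soft-thresholding with lambda = 1.87:
prox(4.7652) = sign(4.7652)*max(|4.7652| - 1.87, 0) = 2.8952
prox(9.8739) = sign(9.8739)*max(|9.8739| - 1.87, 0) = 8.0039
prox(-5.2101) = sign(-5.2101)*max(|-5.2101| - 1.87, 0) = -3.3401
prox(x) = [2.8952, 8.0039, -3.3401]
||prox(x)||_1 = 2.8952 + 8.0039 + 3.3401 = 14.2392


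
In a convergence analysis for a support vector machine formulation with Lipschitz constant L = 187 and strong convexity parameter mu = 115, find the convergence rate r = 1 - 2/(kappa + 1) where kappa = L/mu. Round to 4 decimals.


Step 1: Compute the condition number.
kappa = L/mu = 187/115 = 1.6261
Step 2: Compute the convergence rate.
r = 1 - 2/(kappa + 1) = 1 - 2*mu/(L + mu) = (L - mu)/(L + mu) = 72/302 = 0.2384


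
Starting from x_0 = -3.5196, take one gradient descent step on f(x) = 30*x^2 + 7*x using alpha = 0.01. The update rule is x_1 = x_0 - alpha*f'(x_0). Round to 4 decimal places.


We compute the gradient at x_0 and apply the update.
f'(x) = 60*x + 7
f'(-3.5196) = 60*-3.5196 + 7 = -204.176
x_1 = -3.5196 - 0.01*-204.176 = -1.4778


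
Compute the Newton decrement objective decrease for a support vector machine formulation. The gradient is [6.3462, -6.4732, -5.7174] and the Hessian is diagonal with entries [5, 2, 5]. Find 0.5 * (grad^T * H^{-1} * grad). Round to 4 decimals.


Step 1: H is diagonal, so H^(-1) * g = [1.2692, -3.2366, -1.1435].
Step 2: g^T H^(-1) g = sum_i g_i^2 / H_ii
  = (6.3462)^2/5 + (-6.4732)^2/2 + (-5.7174)^2/5
  = 8.0549 + 20.9512 + 6.5377 = 35.5437
Step 3: Objective decrease = 0.5 * g^T H^(-1) g = 17.7719


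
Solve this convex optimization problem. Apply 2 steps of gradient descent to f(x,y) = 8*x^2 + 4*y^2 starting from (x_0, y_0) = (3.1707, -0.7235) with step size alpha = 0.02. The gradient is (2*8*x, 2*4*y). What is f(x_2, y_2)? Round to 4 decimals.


Gradient descent on f(x,y) = 8*x^2 + 4*y^2.
Starting point: (3.1707, -0.7235), alpha = 0.02
Step 1: grad_x = 2*8*3.1707 = 50.7312, grad_y = 2*4*-0.7235 = -5.788
  x_1 = 3.1707 - 0.02*50.7312 = 2.1561
  y_1 = -0.7235 - 0.02*-5.788 = -0.6077
Step 2: grad_x = 2*8*2.1561 = 34.4972, grad_y = 2*4*-0.6077 = -4.8619
  x_2 = 2.1561 - 0.02*34.4972 = 1.4661
  y_2 = -0.6077 - 0.02*-4.8619 = -0.5105
f(1.4661, -0.5105) = 8*1.4661^2 + 4*(-0.5105)^2 = 18.2388


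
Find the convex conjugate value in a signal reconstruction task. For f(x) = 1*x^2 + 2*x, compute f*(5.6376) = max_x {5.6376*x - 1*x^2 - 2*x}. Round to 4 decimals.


f*(y) = sup_x {y*x - a*x^2 - b*x} = sup_x {(y-b)*x - a*x^2}
FOC: (y - b) - 2a*x = 0 => x* = (y - b)/(2a)
x* = (5.6376 - 2)/(2*1) = 1.8188
f*(5.6376) = (y-b)^2/(4a) = (5.6376 - 2)^2/(4*1)
= 13.2321/4 = 3.308


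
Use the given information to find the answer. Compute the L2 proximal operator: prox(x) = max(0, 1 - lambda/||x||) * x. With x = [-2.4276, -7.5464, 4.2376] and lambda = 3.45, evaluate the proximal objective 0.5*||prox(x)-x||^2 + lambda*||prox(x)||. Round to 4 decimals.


Step 1: Compute ||x||.
||x|| = 8.9888
Step 2: Compute scaling factor.
scale = max(0, 1 - 3.45/8.9888) = 0.6162
Step 3: prox(x) = [-1.4959, -4.65, 2.6112]
||prox(x)|| = 5.5388
Step 4: Proximal objective.
0.5*||prox-x||^2 = 5.9513
lambda*||prox|| = 19.1089
Total = 25.0601


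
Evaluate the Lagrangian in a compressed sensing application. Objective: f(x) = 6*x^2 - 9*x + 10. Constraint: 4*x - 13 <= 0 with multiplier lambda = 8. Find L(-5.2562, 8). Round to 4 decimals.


Step 1: Evaluate f(x).
f(-5.2562) = 6*(-5.2562)^2 - 9*(-5.2562) + 10 = 223.0716
Step 2: Evaluate g(x).
g(-5.2562) = 4*-5.2562 - 13 = -34.0248
Step 3: Compute Lagrangian.
L = 223.0716 + 8*-34.0248 = -49.1268


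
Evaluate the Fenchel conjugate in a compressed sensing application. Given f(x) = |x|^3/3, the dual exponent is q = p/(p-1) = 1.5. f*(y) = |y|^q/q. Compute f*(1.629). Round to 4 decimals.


The conjugate exponent q satisfies 1/p + 1/q = 1.
p = 3, so q = 3/(3 - 1) = 1.5
|y|^q = 1.629^1.5 = 2.0791
f*(1.629) = 2.0791 / 1.5 = 1.3861


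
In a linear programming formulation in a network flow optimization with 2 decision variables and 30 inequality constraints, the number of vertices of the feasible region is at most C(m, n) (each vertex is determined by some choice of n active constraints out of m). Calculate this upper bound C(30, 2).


Each vertex corresponds to some choice of n active constraints out of m, so the number of vertices is at most C(m, n) = m! / (n!(m-n)!).
m = 30, n = 2
Numerator: 30 * 29
Denominator: 2! = 2
C(30, 2) = 435


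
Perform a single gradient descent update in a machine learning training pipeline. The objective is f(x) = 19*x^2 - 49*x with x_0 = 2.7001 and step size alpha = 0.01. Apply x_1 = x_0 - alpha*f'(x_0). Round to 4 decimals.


We compute the gradient at x_0 and apply the update.
f'(x) = 38*x - 49
f'(2.7001) = 38*2.7001 - 49 = 53.6038
x_1 = 2.7001 - 0.01*53.6038 = 2.1641


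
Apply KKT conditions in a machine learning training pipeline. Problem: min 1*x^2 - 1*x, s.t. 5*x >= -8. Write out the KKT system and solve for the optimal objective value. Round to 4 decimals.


Step 1: Try lambda = 0 (constraint inactive).
Stationarity: 2*1*x - 1 = 0
x* = 1/(2*1) = 0.5
Check constraint: 5*0.5 = 2.5 >= -8 -- satisfied.
Step 2: Compute optimal value.
f(x*) = 1*0.5^2 - 1*0.5 = -0.25


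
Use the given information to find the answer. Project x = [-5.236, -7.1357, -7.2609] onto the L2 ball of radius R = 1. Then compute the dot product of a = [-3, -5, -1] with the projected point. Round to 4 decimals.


Step 1: Compute ||x|| (intermediates to 6 decimals).
||x|| = sqrt((-5.236)^2 + (-7.1357)^2 + (-7.2609)^2) = 11.447907
Step 2: Project.
Since ||x|| > R, scale = R/||x|| = 1/11.447907 = 0.087352, proj(x) = scale * x
proj(x) = [-0.457375, -0.623318, -0.634254]
Step 3: Dot product.
a^T * proj(x) = -3*(-0.457375) - 5*(-0.623318) - 1*(-0.634254) = 5.123


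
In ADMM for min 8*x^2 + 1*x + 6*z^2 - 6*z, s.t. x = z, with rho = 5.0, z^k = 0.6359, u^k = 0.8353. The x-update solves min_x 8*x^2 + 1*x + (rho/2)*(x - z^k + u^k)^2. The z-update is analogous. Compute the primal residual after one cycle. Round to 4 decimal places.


ADMM iteration with rho = 5.0, z^k = 0.6359, u^k = 0.8353
Step 1: x-update.
Minimize 8*x^2 + 1*x + (5.0/2)*(x - 0.6359 + 0.8353)^2
FOC: (2*8 + 5.0)*x = -1 + 5.0*(0.6359 - 0.8353)
x^{k+1} = -0.0951
Step 2: z-update.
Minimize 6*z^2 - 6*z + (5.0/2)*(-0.0951 - z + 0.8353)^2
FOC: (2*6 + 5.0)*z = 6 + 5.0*(-0.0951 + 0.8353)
z^{k+1} = 0.5706
Step 3: u-update.
u^{k+1} = 0.8353 - 0.0951 - 0.5706 = 0.1696
Step 4: Primal residual = |-0.0951 - 0.5706| = 0.6657


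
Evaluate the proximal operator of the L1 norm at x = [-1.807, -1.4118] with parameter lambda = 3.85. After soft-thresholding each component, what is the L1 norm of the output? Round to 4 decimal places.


Soft-thresholding with lambda = 3.85:
prox(-1.807) = sign(-1.807)*max(|-1.807| - 3.85, 0) = 0.0
prox(-1.4118) = sign(-1.4118)*max(|-1.4118| - 3.85, 0) = 0.0
prox(x) = [0.0, 0.0]
||prox(x)||_1 = 0.0 + 0.0 = 0.0


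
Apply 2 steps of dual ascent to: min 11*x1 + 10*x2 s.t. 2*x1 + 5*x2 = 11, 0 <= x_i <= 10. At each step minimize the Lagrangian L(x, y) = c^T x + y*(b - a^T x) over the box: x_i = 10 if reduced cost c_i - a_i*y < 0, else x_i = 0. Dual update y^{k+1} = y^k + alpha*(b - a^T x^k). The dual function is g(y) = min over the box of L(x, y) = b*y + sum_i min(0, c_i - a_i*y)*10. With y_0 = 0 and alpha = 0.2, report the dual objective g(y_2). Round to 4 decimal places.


Dual ascent for LP: min 11*x1 + 10*x2, 2*x1 + 5*x2 = 11, 0 <= x_i <= 10
Step 1: y^k = 0.0, reduced costs: (11.0, 10.0)
  x^k = (0.0, 0.0), subgradient = b - a^T x = 11.0
  y^{k+1} = 0.0 + 0.2*11.0 = 2.2
Step 2: y^k = 2.2, reduced costs: (6.6, -1.0)
  x^k = (0.0, 10.0), subgradient = b - a^T x = -39.0
  y^{k+1} = 2.2 + 0.2*-39.0 = -5.6
Dual objective at y_2 = -5.6: reduced costs (22.2, 38.0), box minimizer x = (0.0, 0.0)
g(y_2) = b*y + (c1 - a1*y)*x1 + (c2 - a2*y)*x2 = 11*(-5.6) + 22.2*0.0 + 38.0*0.0 = -61.6 + 0.0 + 0.0 = -61.6


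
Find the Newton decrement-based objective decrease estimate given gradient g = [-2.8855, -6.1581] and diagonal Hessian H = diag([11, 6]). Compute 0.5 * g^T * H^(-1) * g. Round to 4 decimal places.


Step 1: H is diagonal, so H^(-1) * g = [-0.2623, -1.0264].
Step 2: g^T H^(-1) g = sum_i g_i^2 / H_ii
  = (-2.8855)^2/11 + (-6.1581)^2/6
  = 0.7569 + 6.3204 = 7.0773
Step 3: Objective decrease = 0.5 * g^T H^(-1) g = 3.5386


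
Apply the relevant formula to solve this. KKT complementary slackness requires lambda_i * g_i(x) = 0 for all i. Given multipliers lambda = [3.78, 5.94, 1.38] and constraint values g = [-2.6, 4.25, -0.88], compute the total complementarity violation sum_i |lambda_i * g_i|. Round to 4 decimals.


KKT complementary slackness check:
lambda_1 * g_1 = 3.78 * -2.6 = -9.828
lambda_2 * g_2 = 5.94 * 4.25 = 25.245
lambda_3 * g_3 = 1.38 * -0.88 = -1.2144
Total violation = 9.828 + 25.245 + 1.2144 = 36.2874


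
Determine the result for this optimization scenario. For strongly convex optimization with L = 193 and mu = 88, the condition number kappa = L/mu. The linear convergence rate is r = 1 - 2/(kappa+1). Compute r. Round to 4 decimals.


Step 1: Compute the condition number.
kappa = L/mu = 193/88 = 2.1932
Step 2: Compute the convergence rate.
r = 1 - 2/(kappa + 1) = 1 - 2*mu/(L + mu) = (L - mu)/(L + mu) = 105/281 = 0.3737
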